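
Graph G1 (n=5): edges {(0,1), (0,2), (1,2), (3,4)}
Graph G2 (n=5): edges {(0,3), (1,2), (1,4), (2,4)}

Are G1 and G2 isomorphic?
Yes, isomorphic

The graphs are isomorphic.
One valid mapping φ: V(G1) → V(G2): 0→4, 1→2, 2→1, 3→0, 4→3

Verify φ preserves adjacency — for each edge of G1, its image is an edge of G2:
  (0,1) → (φ(0),φ(1)) = (2,4) ∈ E(G2) ✓
  (0,2) → (φ(0),φ(2)) = (1,4) ∈ E(G2) ✓
  (1,2) → (φ(1),φ(2)) = (1,2) ∈ E(G2) ✓
  (3,4) → (φ(3),φ(4)) = (0,3) ∈ E(G2) ✓
All 4 edges of G1 map to edges of G2, and |E(G1)| = |E(G2)| = 4, so φ is a bijection on edges as well as vertices. Hence G1 ≅ G2.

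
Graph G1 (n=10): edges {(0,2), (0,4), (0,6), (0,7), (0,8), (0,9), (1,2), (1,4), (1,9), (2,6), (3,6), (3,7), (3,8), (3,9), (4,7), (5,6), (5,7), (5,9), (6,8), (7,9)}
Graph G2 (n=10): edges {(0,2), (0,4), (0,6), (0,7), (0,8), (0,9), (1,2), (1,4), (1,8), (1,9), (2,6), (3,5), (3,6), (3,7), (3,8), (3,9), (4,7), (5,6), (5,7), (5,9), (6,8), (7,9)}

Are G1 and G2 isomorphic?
No, not isomorphic

The graphs are NOT isomorphic.

Counting edges: G1 has 20 edge(s); G2 has 22 edge(s).
Edge count is an isomorphism invariant (a bijection on vertices induces a bijection on edges), so differing edge counts rule out isomorphism.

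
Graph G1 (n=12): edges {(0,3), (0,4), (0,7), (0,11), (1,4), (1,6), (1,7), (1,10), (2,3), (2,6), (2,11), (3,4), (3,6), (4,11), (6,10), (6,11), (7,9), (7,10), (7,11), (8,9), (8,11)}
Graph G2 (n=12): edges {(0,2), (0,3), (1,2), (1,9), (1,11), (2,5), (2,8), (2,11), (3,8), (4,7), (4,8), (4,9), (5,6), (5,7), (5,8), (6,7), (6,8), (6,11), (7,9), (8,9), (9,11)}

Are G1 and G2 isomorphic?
Yes, isomorphic

The graphs are isomorphic.
One valid mapping φ: V(G1) → V(G2): 0→5, 1→11, 2→4, 3→7, 4→6, 5→10, 6→9, 7→2, 8→3, 9→0, 10→1, 11→8

Verify φ preserves adjacency — for each edge of G1, its image is an edge of G2:
  (0,3) → (φ(0),φ(3)) = (5,7) ∈ E(G2) ✓
  (0,4) → (φ(0),φ(4)) = (5,6) ∈ E(G2) ✓
  (0,7) → (φ(0),φ(7)) = (2,5) ∈ E(G2) ✓
  (0,11) → (φ(0),φ(11)) = (5,8) ∈ E(G2) ✓
  (1,4) → (φ(1),φ(4)) = (6,11) ∈ E(G2) ✓
  (1,6) → (φ(1),φ(6)) = (9,11) ∈ E(G2) ✓
  (1,7) → (φ(1),φ(7)) = (2,11) ∈ E(G2) ✓
  (1,10) → (φ(1),φ(10)) = (1,11) ∈ E(G2) ✓
  (2,3) → (φ(2),φ(3)) = (4,7) ∈ E(G2) ✓
  (2,6) → (φ(2),φ(6)) = (4,9) ∈ E(G2) ✓
  (2,11) → (φ(2),φ(11)) = (4,8) ∈ E(G2) ✓
  (3,4) → (φ(3),φ(4)) = (6,7) ∈ E(G2) ✓
  (3,6) → (φ(3),φ(6)) = (7,9) ∈ E(G2) ✓
  (4,11) → (φ(4),φ(11)) = (6,8) ∈ E(G2) ✓
  (6,10) → (φ(6),φ(10)) = (1,9) ∈ E(G2) ✓
  (6,11) → (φ(6),φ(11)) = (8,9) ∈ E(G2) ✓
  (7,9) → (φ(7),φ(9)) = (0,2) ∈ E(G2) ✓
  (7,10) → (φ(7),φ(10)) = (1,2) ∈ E(G2) ✓
  (7,11) → (φ(7),φ(11)) = (2,8) ∈ E(G2) ✓
  (8,9) → (φ(8),φ(9)) = (0,3) ∈ E(G2) ✓
  (8,11) → (φ(8),φ(11)) = (3,8) ∈ E(G2) ✓
All 21 edges of G1 map to edges of G2, and |E(G1)| = |E(G2)| = 21, so φ is a bijection on edges as well as vertices. Hence G1 ≅ G2.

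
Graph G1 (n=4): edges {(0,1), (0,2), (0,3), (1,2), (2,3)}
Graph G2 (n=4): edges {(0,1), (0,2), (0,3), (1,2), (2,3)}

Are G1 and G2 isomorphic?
Yes, isomorphic

The graphs are isomorphic.
One valid mapping φ: V(G1) → V(G2): 0→0, 1→3, 2→2, 3→1

Verify φ preserves adjacency — for each edge of G1, its image is an edge of G2:
  (0,1) → (φ(0),φ(1)) = (0,3) ∈ E(G2) ✓
  (0,2) → (φ(0),φ(2)) = (0,2) ∈ E(G2) ✓
  (0,3) → (φ(0),φ(3)) = (0,1) ∈ E(G2) ✓
  (1,2) → (φ(1),φ(2)) = (2,3) ∈ E(G2) ✓
  (2,3) → (φ(2),φ(3)) = (1,2) ∈ E(G2) ✓
All 5 edges of G1 map to edges of G2, and |E(G1)| = |E(G2)| = 5, so φ is a bijection on edges as well as vertices. Hence G1 ≅ G2.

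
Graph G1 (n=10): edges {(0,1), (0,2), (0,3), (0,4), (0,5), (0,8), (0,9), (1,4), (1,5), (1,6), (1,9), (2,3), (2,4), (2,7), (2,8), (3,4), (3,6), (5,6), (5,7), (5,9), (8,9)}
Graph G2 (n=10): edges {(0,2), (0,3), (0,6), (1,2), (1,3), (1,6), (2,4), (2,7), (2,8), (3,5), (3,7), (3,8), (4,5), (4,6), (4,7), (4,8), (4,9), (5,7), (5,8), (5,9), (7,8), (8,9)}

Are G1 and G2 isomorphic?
No, not isomorphic

The graphs are NOT isomorphic.

Counting triangles (3-cliques): G1 has 12, G2 has 13.
Triangle count is an isomorphism invariant, so differing triangle counts rule out isomorphism.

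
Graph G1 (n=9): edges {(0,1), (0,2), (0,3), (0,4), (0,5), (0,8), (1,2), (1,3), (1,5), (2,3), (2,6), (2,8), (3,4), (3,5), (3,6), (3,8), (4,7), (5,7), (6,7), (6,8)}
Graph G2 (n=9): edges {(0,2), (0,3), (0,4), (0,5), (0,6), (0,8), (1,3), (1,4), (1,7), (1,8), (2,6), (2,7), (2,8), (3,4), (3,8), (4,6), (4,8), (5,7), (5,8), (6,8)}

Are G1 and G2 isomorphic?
Yes, isomorphic

The graphs are isomorphic.
One valid mapping φ: V(G1) → V(G2): 0→0, 1→6, 2→4, 3→8, 4→5, 5→2, 6→1, 7→7, 8→3

Verify φ preserves adjacency — for each edge of G1, its image is an edge of G2:
  (0,1) → (φ(0),φ(1)) = (0,6) ∈ E(G2) ✓
  (0,2) → (φ(0),φ(2)) = (0,4) ∈ E(G2) ✓
  (0,3) → (φ(0),φ(3)) = (0,8) ∈ E(G2) ✓
  (0,4) → (φ(0),φ(4)) = (0,5) ∈ E(G2) ✓
  (0,5) → (φ(0),φ(5)) = (0,2) ∈ E(G2) ✓
  (0,8) → (φ(0),φ(8)) = (0,3) ∈ E(G2) ✓
  (1,2) → (φ(1),φ(2)) = (4,6) ∈ E(G2) ✓
  (1,3) → (φ(1),φ(3)) = (6,8) ∈ E(G2) ✓
  (1,5) → (φ(1),φ(5)) = (2,6) ∈ E(G2) ✓
  (2,3) → (φ(2),φ(3)) = (4,8) ∈ E(G2) ✓
  (2,6) → (φ(2),φ(6)) = (1,4) ∈ E(G2) ✓
  (2,8) → (φ(2),φ(8)) = (3,4) ∈ E(G2) ✓
  (3,4) → (φ(3),φ(4)) = (5,8) ∈ E(G2) ✓
  (3,5) → (φ(3),φ(5)) = (2,8) ∈ E(G2) ✓
  (3,6) → (φ(3),φ(6)) = (1,8) ∈ E(G2) ✓
  (3,8) → (φ(3),φ(8)) = (3,8) ∈ E(G2) ✓
  (4,7) → (φ(4),φ(7)) = (5,7) ∈ E(G2) ✓
  (5,7) → (φ(5),φ(7)) = (2,7) ∈ E(G2) ✓
  (6,7) → (φ(6),φ(7)) = (1,7) ∈ E(G2) ✓
  (6,8) → (φ(6),φ(8)) = (1,3) ∈ E(G2) ✓
All 20 edges of G1 map to edges of G2, and |E(G1)| = |E(G2)| = 20, so φ is a bijection on edges as well as vertices. Hence G1 ≅ G2.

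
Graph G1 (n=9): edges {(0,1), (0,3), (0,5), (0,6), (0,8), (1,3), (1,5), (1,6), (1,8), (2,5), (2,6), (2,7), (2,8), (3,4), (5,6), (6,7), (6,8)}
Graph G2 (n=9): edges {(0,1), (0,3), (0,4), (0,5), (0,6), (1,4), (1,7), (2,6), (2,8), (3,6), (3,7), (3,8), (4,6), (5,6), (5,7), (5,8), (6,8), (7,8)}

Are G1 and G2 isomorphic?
No, not isomorphic

The graphs are NOT isomorphic.

Degrees in G1: deg(0)=5, deg(1)=5, deg(2)=4, deg(3)=3, deg(4)=1, deg(5)=4, deg(6)=6, deg(7)=2, deg(8)=4.
Sorted degree sequence of G1: [6, 5, 5, 4, 4, 4, 3, 2, 1].
Degrees in G2: deg(0)=5, deg(1)=3, deg(2)=2, deg(3)=4, deg(4)=3, deg(5)=4, deg(6)=6, deg(7)=4, deg(8)=5.
Sorted degree sequence of G2: [6, 5, 5, 4, 4, 4, 3, 3, 2].
The (sorted) degree sequence is an isomorphism invariant, so since G1 and G2 have different degree sequences they cannot be isomorphic.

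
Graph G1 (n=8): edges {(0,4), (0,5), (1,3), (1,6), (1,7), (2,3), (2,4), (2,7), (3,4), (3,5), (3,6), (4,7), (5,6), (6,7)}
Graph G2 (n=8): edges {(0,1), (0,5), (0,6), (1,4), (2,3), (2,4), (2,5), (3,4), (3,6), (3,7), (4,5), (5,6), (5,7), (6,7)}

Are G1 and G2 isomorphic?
Yes, isomorphic

The graphs are isomorphic.
One valid mapping φ: V(G1) → V(G2): 0→1, 1→7, 2→2, 3→5, 4→4, 5→0, 6→6, 7→3

Verify φ preserves adjacency — for each edge of G1, its image is an edge of G2:
  (0,4) → (φ(0),φ(4)) = (1,4) ∈ E(G2) ✓
  (0,5) → (φ(0),φ(5)) = (0,1) ∈ E(G2) ✓
  (1,3) → (φ(1),φ(3)) = (5,7) ∈ E(G2) ✓
  (1,6) → (φ(1),φ(6)) = (6,7) ∈ E(G2) ✓
  (1,7) → (φ(1),φ(7)) = (3,7) ∈ E(G2) ✓
  (2,3) → (φ(2),φ(3)) = (2,5) ∈ E(G2) ✓
  (2,4) → (φ(2),φ(4)) = (2,4) ∈ E(G2) ✓
  (2,7) → (φ(2),φ(7)) = (2,3) ∈ E(G2) ✓
  (3,4) → (φ(3),φ(4)) = (4,5) ∈ E(G2) ✓
  (3,5) → (φ(3),φ(5)) = (0,5) ∈ E(G2) ✓
  (3,6) → (φ(3),φ(6)) = (5,6) ∈ E(G2) ✓
  (4,7) → (φ(4),φ(7)) = (3,4) ∈ E(G2) ✓
  (5,6) → (φ(5),φ(6)) = (0,6) ∈ E(G2) ✓
  (6,7) → (φ(6),φ(7)) = (3,6) ∈ E(G2) ✓
All 14 edges of G1 map to edges of G2, and |E(G1)| = |E(G2)| = 14, so φ is a bijection on edges as well as vertices. Hence G1 ≅ G2.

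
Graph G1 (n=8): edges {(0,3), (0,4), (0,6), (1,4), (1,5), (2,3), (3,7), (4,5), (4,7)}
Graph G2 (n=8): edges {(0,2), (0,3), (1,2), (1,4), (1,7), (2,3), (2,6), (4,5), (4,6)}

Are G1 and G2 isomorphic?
Yes, isomorphic

The graphs are isomorphic.
One valid mapping φ: V(G1) → V(G2): 0→1, 1→3, 2→5, 3→4, 4→2, 5→0, 6→7, 7→6

Verify φ preserves adjacency — for each edge of G1, its image is an edge of G2:
  (0,3) → (φ(0),φ(3)) = (1,4) ∈ E(G2) ✓
  (0,4) → (φ(0),φ(4)) = (1,2) ∈ E(G2) ✓
  (0,6) → (φ(0),φ(6)) = (1,7) ∈ E(G2) ✓
  (1,4) → (φ(1),φ(4)) = (2,3) ∈ E(G2) ✓
  (1,5) → (φ(1),φ(5)) = (0,3) ∈ E(G2) ✓
  (2,3) → (φ(2),φ(3)) = (4,5) ∈ E(G2) ✓
  (3,7) → (φ(3),φ(7)) = (4,6) ∈ E(G2) ✓
  (4,5) → (φ(4),φ(5)) = (0,2) ∈ E(G2) ✓
  (4,7) → (φ(4),φ(7)) = (2,6) ∈ E(G2) ✓
All 9 edges of G1 map to edges of G2, and |E(G1)| = |E(G2)| = 9, so φ is a bijection on edges as well as vertices. Hence G1 ≅ G2.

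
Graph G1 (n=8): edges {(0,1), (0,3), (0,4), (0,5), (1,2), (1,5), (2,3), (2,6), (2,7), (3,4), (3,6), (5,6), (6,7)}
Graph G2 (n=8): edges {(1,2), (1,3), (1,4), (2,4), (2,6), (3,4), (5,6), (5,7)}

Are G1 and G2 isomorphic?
No, not isomorphic

The graphs are NOT isomorphic.

Connected components of G1: 1 component(s) with vertex sets [[0, 1, 2, 3, 4, 5, 6, 7]], sizes [8].
Connected components of G2: 2 component(s) with vertex sets [[0], [1, 2, 3, 4, 5, 6, 7]], sizes [1, 7].
The number of connected components (and the multiset of component sizes) is an isomorphism invariant — an isomorphism maps each component of G1 bijectively onto a component of G2. Since G1 has 1 component(s) and G2 has 2, they cannot be isomorphic.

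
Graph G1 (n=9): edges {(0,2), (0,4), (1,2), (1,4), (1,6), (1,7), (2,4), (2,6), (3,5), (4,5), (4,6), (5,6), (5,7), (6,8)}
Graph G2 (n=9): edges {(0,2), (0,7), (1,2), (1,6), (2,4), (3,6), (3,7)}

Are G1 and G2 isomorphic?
No, not isomorphic

The graphs are NOT isomorphic.

Connected components of G1: 1 component(s) with vertex sets [[0, 1, 2, 3, 4, 5, 6, 7, 8]], sizes [9].
Connected components of G2: 3 component(s) with vertex sets [[5], [8], [0, 1, 2, 3, 4, 6, 7]], sizes [1, 1, 7].
The number of connected components (and the multiset of component sizes) is an isomorphism invariant — an isomorphism maps each component of G1 bijectively onto a component of G2. Since G1 has 1 component(s) and G2 has 3, they cannot be isomorphic.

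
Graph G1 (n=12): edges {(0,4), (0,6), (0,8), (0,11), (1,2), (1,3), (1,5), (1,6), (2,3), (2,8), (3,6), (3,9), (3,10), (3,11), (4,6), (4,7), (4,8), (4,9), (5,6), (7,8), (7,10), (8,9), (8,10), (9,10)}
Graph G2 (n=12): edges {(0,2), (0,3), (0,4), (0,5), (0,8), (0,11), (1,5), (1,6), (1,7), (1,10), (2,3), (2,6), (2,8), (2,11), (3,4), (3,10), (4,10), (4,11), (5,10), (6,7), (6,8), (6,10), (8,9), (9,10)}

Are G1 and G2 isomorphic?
Yes, isomorphic

The graphs are isomorphic.
One valid mapping φ: V(G1) → V(G2): 0→8, 1→1, 2→5, 3→10, 4→2, 5→7, 6→6, 7→11, 8→0, 9→3, 10→4, 11→9

Verify φ preserves adjacency — for each edge of G1, its image is an edge of G2:
  (0,4) → (φ(0),φ(4)) = (2,8) ∈ E(G2) ✓
  (0,6) → (φ(0),φ(6)) = (6,8) ∈ E(G2) ✓
  (0,8) → (φ(0),φ(8)) = (0,8) ∈ E(G2) ✓
  (0,11) → (φ(0),φ(11)) = (8,9) ∈ E(G2) ✓
  (1,2) → (φ(1),φ(2)) = (1,5) ∈ E(G2) ✓
  (1,3) → (φ(1),φ(3)) = (1,10) ∈ E(G2) ✓
  (1,5) → (φ(1),φ(5)) = (1,7) ∈ E(G2) ✓
  (1,6) → (φ(1),φ(6)) = (1,6) ∈ E(G2) ✓
  (2,3) → (φ(2),φ(3)) = (5,10) ∈ E(G2) ✓
  (2,8) → (φ(2),φ(8)) = (0,5) ∈ E(G2) ✓
  (3,6) → (φ(3),φ(6)) = (6,10) ∈ E(G2) ✓
  (3,9) → (φ(3),φ(9)) = (3,10) ∈ E(G2) ✓
  (3,10) → (φ(3),φ(10)) = (4,10) ∈ E(G2) ✓
  (3,11) → (φ(3),φ(11)) = (9,10) ∈ E(G2) ✓
  (4,6) → (φ(4),φ(6)) = (2,6) ∈ E(G2) ✓
  (4,7) → (φ(4),φ(7)) = (2,11) ∈ E(G2) ✓
  (4,8) → (φ(4),φ(8)) = (0,2) ∈ E(G2) ✓
  (4,9) → (φ(4),φ(9)) = (2,3) ∈ E(G2) ✓
  (5,6) → (φ(5),φ(6)) = (6,7) ∈ E(G2) ✓
  (7,8) → (φ(7),φ(8)) = (0,11) ∈ E(G2) ✓
  (7,10) → (φ(7),φ(10)) = (4,11) ∈ E(G2) ✓
  (8,9) → (φ(8),φ(9)) = (0,3) ∈ E(G2) ✓
  (8,10) → (φ(8),φ(10)) = (0,4) ∈ E(G2) ✓
  (9,10) → (φ(9),φ(10)) = (3,4) ∈ E(G2) ✓
All 24 edges of G1 map to edges of G2, and |E(G1)| = |E(G2)| = 24, so φ is a bijection on edges as well as vertices. Hence G1 ≅ G2.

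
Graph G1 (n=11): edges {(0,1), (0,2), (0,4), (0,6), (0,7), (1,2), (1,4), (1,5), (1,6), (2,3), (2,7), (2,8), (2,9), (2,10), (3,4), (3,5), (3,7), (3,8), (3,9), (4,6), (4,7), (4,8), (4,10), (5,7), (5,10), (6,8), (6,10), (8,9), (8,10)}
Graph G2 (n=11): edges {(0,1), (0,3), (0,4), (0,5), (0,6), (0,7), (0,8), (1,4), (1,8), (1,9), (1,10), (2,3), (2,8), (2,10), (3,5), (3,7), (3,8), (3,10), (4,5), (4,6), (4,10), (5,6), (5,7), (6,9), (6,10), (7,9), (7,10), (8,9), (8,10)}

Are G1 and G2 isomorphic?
Yes, isomorphic

The graphs are isomorphic.
One valid mapping φ: V(G1) → V(G2): 0→4, 1→6, 2→10, 3→8, 4→0, 5→9, 6→5, 7→1, 8→3, 9→2, 10→7

Verify φ preserves adjacency — for each edge of G1, its image is an edge of G2:
  (0,1) → (φ(0),φ(1)) = (4,6) ∈ E(G2) ✓
  (0,2) → (φ(0),φ(2)) = (4,10) ∈ E(G2) ✓
  (0,4) → (φ(0),φ(4)) = (0,4) ∈ E(G2) ✓
  (0,6) → (φ(0),φ(6)) = (4,5) ∈ E(G2) ✓
  (0,7) → (φ(0),φ(7)) = (1,4) ∈ E(G2) ✓
  (1,2) → (φ(1),φ(2)) = (6,10) ∈ E(G2) ✓
  (1,4) → (φ(1),φ(4)) = (0,6) ∈ E(G2) ✓
  (1,5) → (φ(1),φ(5)) = (6,9) ∈ E(G2) ✓
  (1,6) → (φ(1),φ(6)) = (5,6) ∈ E(G2) ✓
  (2,3) → (φ(2),φ(3)) = (8,10) ∈ E(G2) ✓
  (2,7) → (φ(2),φ(7)) = (1,10) ∈ E(G2) ✓
  (2,8) → (φ(2),φ(8)) = (3,10) ∈ E(G2) ✓
  (2,9) → (φ(2),φ(9)) = (2,10) ∈ E(G2) ✓
  (2,10) → (φ(2),φ(10)) = (7,10) ∈ E(G2) ✓
  (3,4) → (φ(3),φ(4)) = (0,8) ∈ E(G2) ✓
  (3,5) → (φ(3),φ(5)) = (8,9) ∈ E(G2) ✓
  (3,7) → (φ(3),φ(7)) = (1,8) ∈ E(G2) ✓
  (3,8) → (φ(3),φ(8)) = (3,8) ∈ E(G2) ✓
  (3,9) → (φ(3),φ(9)) = (2,8) ∈ E(G2) ✓
  (4,6) → (φ(4),φ(6)) = (0,5) ∈ E(G2) ✓
  (4,7) → (φ(4),φ(7)) = (0,1) ∈ E(G2) ✓
  (4,8) → (φ(4),φ(8)) = (0,3) ∈ E(G2) ✓
  (4,10) → (φ(4),φ(10)) = (0,7) ∈ E(G2) ✓
  (5,7) → (φ(5),φ(7)) = (1,9) ∈ E(G2) ✓
  (5,10) → (φ(5),φ(10)) = (7,9) ∈ E(G2) ✓
  (6,8) → (φ(6),φ(8)) = (3,5) ∈ E(G2) ✓
  (6,10) → (φ(6),φ(10)) = (5,7) ∈ E(G2) ✓
  (8,9) → (φ(8),φ(9)) = (2,3) ∈ E(G2) ✓
  (8,10) → (φ(8),φ(10)) = (3,7) ∈ E(G2) ✓
All 29 edges of G1 map to edges of G2, and |E(G1)| = |E(G2)| = 29, so φ is a bijection on edges as well as vertices. Hence G1 ≅ G2.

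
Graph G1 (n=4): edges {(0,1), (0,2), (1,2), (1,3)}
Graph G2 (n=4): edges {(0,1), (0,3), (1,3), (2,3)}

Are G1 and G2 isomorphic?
Yes, isomorphic

The graphs are isomorphic.
One valid mapping φ: V(G1) → V(G2): 0→0, 1→3, 2→1, 3→2

Verify φ preserves adjacency — for each edge of G1, its image is an edge of G2:
  (0,1) → (φ(0),φ(1)) = (0,3) ∈ E(G2) ✓
  (0,2) → (φ(0),φ(2)) = (0,1) ∈ E(G2) ✓
  (1,2) → (φ(1),φ(2)) = (1,3) ∈ E(G2) ✓
  (1,3) → (φ(1),φ(3)) = (2,3) ∈ E(G2) ✓
All 4 edges of G1 map to edges of G2, and |E(G1)| = |E(G2)| = 4, so φ is a bijection on edges as well as vertices. Hence G1 ≅ G2.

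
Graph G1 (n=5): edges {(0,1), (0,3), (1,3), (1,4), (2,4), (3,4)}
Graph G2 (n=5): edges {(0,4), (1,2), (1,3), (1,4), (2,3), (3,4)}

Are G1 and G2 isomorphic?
Yes, isomorphic

The graphs are isomorphic.
One valid mapping φ: V(G1) → V(G2): 0→2, 1→3, 2→0, 3→1, 4→4

Verify φ preserves adjacency — for each edge of G1, its image is an edge of G2:
  (0,1) → (φ(0),φ(1)) = (2,3) ∈ E(G2) ✓
  (0,3) → (φ(0),φ(3)) = (1,2) ∈ E(G2) ✓
  (1,3) → (φ(1),φ(3)) = (1,3) ∈ E(G2) ✓
  (1,4) → (φ(1),φ(4)) = (3,4) ∈ E(G2) ✓
  (2,4) → (φ(2),φ(4)) = (0,4) ∈ E(G2) ✓
  (3,4) → (φ(3),φ(4)) = (1,4) ∈ E(G2) ✓
All 6 edges of G1 map to edges of G2, and |E(G1)| = |E(G2)| = 6, so φ is a bijection on edges as well as vertices. Hence G1 ≅ G2.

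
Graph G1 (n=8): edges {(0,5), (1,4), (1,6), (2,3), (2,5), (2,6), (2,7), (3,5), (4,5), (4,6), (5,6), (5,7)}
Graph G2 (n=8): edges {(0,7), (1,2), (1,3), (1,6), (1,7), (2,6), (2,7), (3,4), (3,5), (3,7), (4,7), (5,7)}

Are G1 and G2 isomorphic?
Yes, isomorphic

The graphs are isomorphic.
One valid mapping φ: V(G1) → V(G2): 0→0, 1→6, 2→3, 3→4, 4→2, 5→7, 6→1, 7→5

Verify φ preserves adjacency — for each edge of G1, its image is an edge of G2:
  (0,5) → (φ(0),φ(5)) = (0,7) ∈ E(G2) ✓
  (1,4) → (φ(1),φ(4)) = (2,6) ∈ E(G2) ✓
  (1,6) → (φ(1),φ(6)) = (1,6) ∈ E(G2) ✓
  (2,3) → (φ(2),φ(3)) = (3,4) ∈ E(G2) ✓
  (2,5) → (φ(2),φ(5)) = (3,7) ∈ E(G2) ✓
  (2,6) → (φ(2),φ(6)) = (1,3) ∈ E(G2) ✓
  (2,7) → (φ(2),φ(7)) = (3,5) ∈ E(G2) ✓
  (3,5) → (φ(3),φ(5)) = (4,7) ∈ E(G2) ✓
  (4,5) → (φ(4),φ(5)) = (2,7) ∈ E(G2) ✓
  (4,6) → (φ(4),φ(6)) = (1,2) ∈ E(G2) ✓
  (5,6) → (φ(5),φ(6)) = (1,7) ∈ E(G2) ✓
  (5,7) → (φ(5),φ(7)) = (5,7) ∈ E(G2) ✓
All 12 edges of G1 map to edges of G2, and |E(G1)| = |E(G2)| = 12, so φ is a bijection on edges as well as vertices. Hence G1 ≅ G2.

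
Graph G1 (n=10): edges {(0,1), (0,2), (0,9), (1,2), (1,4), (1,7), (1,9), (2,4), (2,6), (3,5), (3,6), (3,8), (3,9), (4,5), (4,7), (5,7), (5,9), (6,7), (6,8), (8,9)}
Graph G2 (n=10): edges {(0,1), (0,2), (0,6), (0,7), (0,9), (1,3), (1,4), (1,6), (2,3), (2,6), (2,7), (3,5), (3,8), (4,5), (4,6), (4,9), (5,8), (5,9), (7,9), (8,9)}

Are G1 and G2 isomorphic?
Yes, isomorphic

The graphs are isomorphic.
One valid mapping φ: V(G1) → V(G2): 0→7, 1→0, 2→2, 3→5, 4→6, 5→4, 6→3, 7→1, 8→8, 9→9

Verify φ preserves adjacency — for each edge of G1, its image is an edge of G2:
  (0,1) → (φ(0),φ(1)) = (0,7) ∈ E(G2) ✓
  (0,2) → (φ(0),φ(2)) = (2,7) ∈ E(G2) ✓
  (0,9) → (φ(0),φ(9)) = (7,9) ∈ E(G2) ✓
  (1,2) → (φ(1),φ(2)) = (0,2) ∈ E(G2) ✓
  (1,4) → (φ(1),φ(4)) = (0,6) ∈ E(G2) ✓
  (1,7) → (φ(1),φ(7)) = (0,1) ∈ E(G2) ✓
  (1,9) → (φ(1),φ(9)) = (0,9) ∈ E(G2) ✓
  (2,4) → (φ(2),φ(4)) = (2,6) ∈ E(G2) ✓
  (2,6) → (φ(2),φ(6)) = (2,3) ∈ E(G2) ✓
  (3,5) → (φ(3),φ(5)) = (4,5) ∈ E(G2) ✓
  (3,6) → (φ(3),φ(6)) = (3,5) ∈ E(G2) ✓
  (3,8) → (φ(3),φ(8)) = (5,8) ∈ E(G2) ✓
  (3,9) → (φ(3),φ(9)) = (5,9) ∈ E(G2) ✓
  (4,5) → (φ(4),φ(5)) = (4,6) ∈ E(G2) ✓
  (4,7) → (φ(4),φ(7)) = (1,6) ∈ E(G2) ✓
  (5,7) → (φ(5),φ(7)) = (1,4) ∈ E(G2) ✓
  (5,9) → (φ(5),φ(9)) = (4,9) ∈ E(G2) ✓
  (6,7) → (φ(6),φ(7)) = (1,3) ∈ E(G2) ✓
  (6,8) → (φ(6),φ(8)) = (3,8) ∈ E(G2) ✓
  (8,9) → (φ(8),φ(9)) = (8,9) ∈ E(G2) ✓
All 20 edges of G1 map to edges of G2, and |E(G1)| = |E(G2)| = 20, so φ is a bijection on edges as well as vertices. Hence G1 ≅ G2.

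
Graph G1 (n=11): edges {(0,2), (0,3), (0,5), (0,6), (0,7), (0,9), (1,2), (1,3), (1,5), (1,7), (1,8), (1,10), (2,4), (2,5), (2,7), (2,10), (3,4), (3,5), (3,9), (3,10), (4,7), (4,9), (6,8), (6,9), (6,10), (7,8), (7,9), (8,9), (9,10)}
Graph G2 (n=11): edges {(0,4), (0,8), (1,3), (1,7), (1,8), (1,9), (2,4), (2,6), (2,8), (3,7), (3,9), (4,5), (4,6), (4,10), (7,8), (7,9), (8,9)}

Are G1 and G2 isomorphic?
No, not isomorphic

The graphs are NOT isomorphic.

Counting triangles (3-cliques): G1 has 19, G2 has 8.
Triangle count is an isomorphism invariant, so differing triangle counts rule out isomorphism.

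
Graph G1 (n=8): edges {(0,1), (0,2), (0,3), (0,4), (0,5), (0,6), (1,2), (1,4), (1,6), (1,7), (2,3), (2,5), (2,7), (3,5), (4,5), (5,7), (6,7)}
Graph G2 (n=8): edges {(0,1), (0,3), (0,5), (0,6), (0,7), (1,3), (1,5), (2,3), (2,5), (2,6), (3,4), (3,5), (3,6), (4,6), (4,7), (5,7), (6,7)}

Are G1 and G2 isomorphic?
Yes, isomorphic

The graphs are isomorphic.
One valid mapping φ: V(G1) → V(G2): 0→3, 1→6, 2→0, 3→1, 4→2, 5→5, 6→4, 7→7

Verify φ preserves adjacency — for each edge of G1, its image is an edge of G2:
  (0,1) → (φ(0),φ(1)) = (3,6) ∈ E(G2) ✓
  (0,2) → (φ(0),φ(2)) = (0,3) ∈ E(G2) ✓
  (0,3) → (φ(0),φ(3)) = (1,3) ∈ E(G2) ✓
  (0,4) → (φ(0),φ(4)) = (2,3) ∈ E(G2) ✓
  (0,5) → (φ(0),φ(5)) = (3,5) ∈ E(G2) ✓
  (0,6) → (φ(0),φ(6)) = (3,4) ∈ E(G2) ✓
  (1,2) → (φ(1),φ(2)) = (0,6) ∈ E(G2) ✓
  (1,4) → (φ(1),φ(4)) = (2,6) ∈ E(G2) ✓
  (1,6) → (φ(1),φ(6)) = (4,6) ∈ E(G2) ✓
  (1,7) → (φ(1),φ(7)) = (6,7) ∈ E(G2) ✓
  (2,3) → (φ(2),φ(3)) = (0,1) ∈ E(G2) ✓
  (2,5) → (φ(2),φ(5)) = (0,5) ∈ E(G2) ✓
  (2,7) → (φ(2),φ(7)) = (0,7) ∈ E(G2) ✓
  (3,5) → (φ(3),φ(5)) = (1,5) ∈ E(G2) ✓
  (4,5) → (φ(4),φ(5)) = (2,5) ∈ E(G2) ✓
  (5,7) → (φ(5),φ(7)) = (5,7) ∈ E(G2) ✓
  (6,7) → (φ(6),φ(7)) = (4,7) ∈ E(G2) ✓
All 17 edges of G1 map to edges of G2, and |E(G1)| = |E(G2)| = 17, so φ is a bijection on edges as well as vertices. Hence G1 ≅ G2.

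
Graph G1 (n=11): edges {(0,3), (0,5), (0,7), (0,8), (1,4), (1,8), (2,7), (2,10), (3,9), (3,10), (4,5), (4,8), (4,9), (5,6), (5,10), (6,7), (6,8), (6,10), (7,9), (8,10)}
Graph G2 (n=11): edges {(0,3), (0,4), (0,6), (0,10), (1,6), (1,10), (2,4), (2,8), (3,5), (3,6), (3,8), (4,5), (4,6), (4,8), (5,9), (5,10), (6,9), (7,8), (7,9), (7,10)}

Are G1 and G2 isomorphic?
Yes, isomorphic

The graphs are isomorphic.
One valid mapping φ: V(G1) → V(G2): 0→5, 1→2, 2→1, 3→9, 4→8, 5→3, 6→0, 7→10, 8→4, 9→7, 10→6

Verify φ preserves adjacency — for each edge of G1, its image is an edge of G2:
  (0,3) → (φ(0),φ(3)) = (5,9) ∈ E(G2) ✓
  (0,5) → (φ(0),φ(5)) = (3,5) ∈ E(G2) ✓
  (0,7) → (φ(0),φ(7)) = (5,10) ∈ E(G2) ✓
  (0,8) → (φ(0),φ(8)) = (4,5) ∈ E(G2) ✓
  (1,4) → (φ(1),φ(4)) = (2,8) ∈ E(G2) ✓
  (1,8) → (φ(1),φ(8)) = (2,4) ∈ E(G2) ✓
  (2,7) → (φ(2),φ(7)) = (1,10) ∈ E(G2) ✓
  (2,10) → (φ(2),φ(10)) = (1,6) ∈ E(G2) ✓
  (3,9) → (φ(3),φ(9)) = (7,9) ∈ E(G2) ✓
  (3,10) → (φ(3),φ(10)) = (6,9) ∈ E(G2) ✓
  (4,5) → (φ(4),φ(5)) = (3,8) ∈ E(G2) ✓
  (4,8) → (φ(4),φ(8)) = (4,8) ∈ E(G2) ✓
  (4,9) → (φ(4),φ(9)) = (7,8) ∈ E(G2) ✓
  (5,6) → (φ(5),φ(6)) = (0,3) ∈ E(G2) ✓
  (5,10) → (φ(5),φ(10)) = (3,6) ∈ E(G2) ✓
  (6,7) → (φ(6),φ(7)) = (0,10) ∈ E(G2) ✓
  (6,8) → (φ(6),φ(8)) = (0,4) ∈ E(G2) ✓
  (6,10) → (φ(6),φ(10)) = (0,6) ∈ E(G2) ✓
  (7,9) → (φ(7),φ(9)) = (7,10) ∈ E(G2) ✓
  (8,10) → (φ(8),φ(10)) = (4,6) ∈ E(G2) ✓
All 20 edges of G1 map to edges of G2, and |E(G1)| = |E(G2)| = 20, so φ is a bijection on edges as well as vertices. Hence G1 ≅ G2.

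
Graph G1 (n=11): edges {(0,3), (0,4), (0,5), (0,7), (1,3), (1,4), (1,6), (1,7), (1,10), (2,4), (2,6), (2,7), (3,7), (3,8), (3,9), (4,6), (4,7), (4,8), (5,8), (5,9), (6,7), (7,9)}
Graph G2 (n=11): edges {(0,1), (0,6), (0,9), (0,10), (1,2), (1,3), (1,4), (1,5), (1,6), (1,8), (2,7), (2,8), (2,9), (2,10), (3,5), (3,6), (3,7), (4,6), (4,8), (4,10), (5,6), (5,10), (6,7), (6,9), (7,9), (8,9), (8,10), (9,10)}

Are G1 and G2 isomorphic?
No, not isomorphic

The graphs are NOT isomorphic.

Counting triangles (3-cliques): G1 has 11, G2 has 18.
Triangle count is an isomorphism invariant, so differing triangle counts rule out isomorphism.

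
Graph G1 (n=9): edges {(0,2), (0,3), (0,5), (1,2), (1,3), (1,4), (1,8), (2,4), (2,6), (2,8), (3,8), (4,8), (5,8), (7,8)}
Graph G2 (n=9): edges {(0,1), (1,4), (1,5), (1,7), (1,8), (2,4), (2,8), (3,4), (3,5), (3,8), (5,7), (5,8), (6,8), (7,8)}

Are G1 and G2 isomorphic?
Yes, isomorphic

The graphs are isomorphic.
One valid mapping φ: V(G1) → V(G2): 0→4, 1→5, 2→1, 3→3, 4→7, 5→2, 6→0, 7→6, 8→8

Verify φ preserves adjacency — for each edge of G1, its image is an edge of G2:
  (0,2) → (φ(0),φ(2)) = (1,4) ∈ E(G2) ✓
  (0,3) → (φ(0),φ(3)) = (3,4) ∈ E(G2) ✓
  (0,5) → (φ(0),φ(5)) = (2,4) ∈ E(G2) ✓
  (1,2) → (φ(1),φ(2)) = (1,5) ∈ E(G2) ✓
  (1,3) → (φ(1),φ(3)) = (3,5) ∈ E(G2) ✓
  (1,4) → (φ(1),φ(4)) = (5,7) ∈ E(G2) ✓
  (1,8) → (φ(1),φ(8)) = (5,8) ∈ E(G2) ✓
  (2,4) → (φ(2),φ(4)) = (1,7) ∈ E(G2) ✓
  (2,6) → (φ(2),φ(6)) = (0,1) ∈ E(G2) ✓
  (2,8) → (φ(2),φ(8)) = (1,8) ∈ E(G2) ✓
  (3,8) → (φ(3),φ(8)) = (3,8) ∈ E(G2) ✓
  (4,8) → (φ(4),φ(8)) = (7,8) ∈ E(G2) ✓
  (5,8) → (φ(5),φ(8)) = (2,8) ∈ E(G2) ✓
  (7,8) → (φ(7),φ(8)) = (6,8) ∈ E(G2) ✓
All 14 edges of G1 map to edges of G2, and |E(G1)| = |E(G2)| = 14, so φ is a bijection on edges as well as vertices. Hence G1 ≅ G2.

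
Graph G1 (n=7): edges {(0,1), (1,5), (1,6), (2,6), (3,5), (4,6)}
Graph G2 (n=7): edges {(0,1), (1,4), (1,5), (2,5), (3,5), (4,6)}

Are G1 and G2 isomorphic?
Yes, isomorphic

The graphs are isomorphic.
One valid mapping φ: V(G1) → V(G2): 0→0, 1→1, 2→3, 3→6, 4→2, 5→4, 6→5

Verify φ preserves adjacency — for each edge of G1, its image is an edge of G2:
  (0,1) → (φ(0),φ(1)) = (0,1) ∈ E(G2) ✓
  (1,5) → (φ(1),φ(5)) = (1,4) ∈ E(G2) ✓
  (1,6) → (φ(1),φ(6)) = (1,5) ∈ E(G2) ✓
  (2,6) → (φ(2),φ(6)) = (3,5) ∈ E(G2) ✓
  (3,5) → (φ(3),φ(5)) = (4,6) ∈ E(G2) ✓
  (4,6) → (φ(4),φ(6)) = (2,5) ∈ E(G2) ✓
All 6 edges of G1 map to edges of G2, and |E(G1)| = |E(G2)| = 6, so φ is a bijection on edges as well as vertices. Hence G1 ≅ G2.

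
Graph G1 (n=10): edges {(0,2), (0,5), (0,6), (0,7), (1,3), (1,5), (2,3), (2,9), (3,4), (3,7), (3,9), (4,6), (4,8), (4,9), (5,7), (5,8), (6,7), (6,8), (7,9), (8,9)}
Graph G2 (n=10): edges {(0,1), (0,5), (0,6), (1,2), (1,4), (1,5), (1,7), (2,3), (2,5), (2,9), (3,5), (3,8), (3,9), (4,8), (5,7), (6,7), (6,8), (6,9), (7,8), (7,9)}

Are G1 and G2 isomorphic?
Yes, isomorphic

The graphs are isomorphic.
One valid mapping φ: V(G1) → V(G2): 0→6, 1→4, 2→0, 3→1, 4→2, 5→8, 6→9, 7→7, 8→3, 9→5

Verify φ preserves adjacency — for each edge of G1, its image is an edge of G2:
  (0,2) → (φ(0),φ(2)) = (0,6) ∈ E(G2) ✓
  (0,5) → (φ(0),φ(5)) = (6,8) ∈ E(G2) ✓
  (0,6) → (φ(0),φ(6)) = (6,9) ∈ E(G2) ✓
  (0,7) → (φ(0),φ(7)) = (6,7) ∈ E(G2) ✓
  (1,3) → (φ(1),φ(3)) = (1,4) ∈ E(G2) ✓
  (1,5) → (φ(1),φ(5)) = (4,8) ∈ E(G2) ✓
  (2,3) → (φ(2),φ(3)) = (0,1) ∈ E(G2) ✓
  (2,9) → (φ(2),φ(9)) = (0,5) ∈ E(G2) ✓
  (3,4) → (φ(3),φ(4)) = (1,2) ∈ E(G2) ✓
  (3,7) → (φ(3),φ(7)) = (1,7) ∈ E(G2) ✓
  (3,9) → (φ(3),φ(9)) = (1,5) ∈ E(G2) ✓
  (4,6) → (φ(4),φ(6)) = (2,9) ∈ E(G2) ✓
  (4,8) → (φ(4),φ(8)) = (2,3) ∈ E(G2) ✓
  (4,9) → (φ(4),φ(9)) = (2,5) ∈ E(G2) ✓
  (5,7) → (φ(5),φ(7)) = (7,8) ∈ E(G2) ✓
  (5,8) → (φ(5),φ(8)) = (3,8) ∈ E(G2) ✓
  (6,7) → (φ(6),φ(7)) = (7,9) ∈ E(G2) ✓
  (6,8) → (φ(6),φ(8)) = (3,9) ∈ E(G2) ✓
  (7,9) → (φ(7),φ(9)) = (5,7) ∈ E(G2) ✓
  (8,9) → (φ(8),φ(9)) = (3,5) ∈ E(G2) ✓
All 20 edges of G1 map to edges of G2, and |E(G1)| = |E(G2)| = 20, so φ is a bijection on edges as well as vertices. Hence G1 ≅ G2.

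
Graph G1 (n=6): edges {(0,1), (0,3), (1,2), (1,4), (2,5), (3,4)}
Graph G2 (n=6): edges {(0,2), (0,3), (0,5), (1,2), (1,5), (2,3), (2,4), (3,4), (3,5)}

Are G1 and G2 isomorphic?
No, not isomorphic

The graphs are NOT isomorphic.

Counting triangles (3-cliques): G1 has 0, G2 has 3.
Triangle count is an isomorphism invariant, so differing triangle counts rule out isomorphism.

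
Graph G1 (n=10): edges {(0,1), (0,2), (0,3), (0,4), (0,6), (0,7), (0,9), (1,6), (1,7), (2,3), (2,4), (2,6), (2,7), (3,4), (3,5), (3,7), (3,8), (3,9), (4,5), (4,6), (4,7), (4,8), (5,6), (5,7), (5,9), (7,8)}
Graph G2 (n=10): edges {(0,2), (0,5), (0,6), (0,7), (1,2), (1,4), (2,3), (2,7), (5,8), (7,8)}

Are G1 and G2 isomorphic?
No, not isomorphic

The graphs are NOT isomorphic.

Connected components of G1: 1 component(s) with vertex sets [[0, 1, 2, 3, 4, 5, 6, 7, 8, 9]], sizes [10].
Connected components of G2: 2 component(s) with vertex sets [[9], [0, 1, 2, 3, 4, 5, 6, 7, 8]], sizes [1, 9].
The number of connected components (and the multiset of component sizes) is an isomorphism invariant — an isomorphism maps each component of G1 bijectively onto a component of G2. Since G1 has 1 component(s) and G2 has 2, they cannot be isomorphic.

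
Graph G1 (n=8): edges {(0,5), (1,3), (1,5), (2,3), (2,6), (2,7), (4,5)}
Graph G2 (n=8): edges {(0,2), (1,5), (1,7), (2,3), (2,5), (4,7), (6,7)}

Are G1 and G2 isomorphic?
Yes, isomorphic

The graphs are isomorphic.
One valid mapping φ: V(G1) → V(G2): 0→6, 1→1, 2→2, 3→5, 4→4, 5→7, 6→0, 7→3

Verify φ preserves adjacency — for each edge of G1, its image is an edge of G2:
  (0,5) → (φ(0),φ(5)) = (6,7) ∈ E(G2) ✓
  (1,3) → (φ(1),φ(3)) = (1,5) ∈ E(G2) ✓
  (1,5) → (φ(1),φ(5)) = (1,7) ∈ E(G2) ✓
  (2,3) → (φ(2),φ(3)) = (2,5) ∈ E(G2) ✓
  (2,6) → (φ(2),φ(6)) = (0,2) ∈ E(G2) ✓
  (2,7) → (φ(2),φ(7)) = (2,3) ∈ E(G2) ✓
  (4,5) → (φ(4),φ(5)) = (4,7) ∈ E(G2) ✓
All 7 edges of G1 map to edges of G2, and |E(G1)| = |E(G2)| = 7, so φ is a bijection on edges as well as vertices. Hence G1 ≅ G2.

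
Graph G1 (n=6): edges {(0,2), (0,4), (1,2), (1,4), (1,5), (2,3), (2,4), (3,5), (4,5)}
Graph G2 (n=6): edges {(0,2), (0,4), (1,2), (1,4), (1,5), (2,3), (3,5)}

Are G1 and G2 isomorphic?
No, not isomorphic

The graphs are NOT isomorphic.

Counting edges: G1 has 9 edge(s); G2 has 7 edge(s).
Edge count is an isomorphism invariant (a bijection on vertices induces a bijection on edges), so differing edge counts rule out isomorphism.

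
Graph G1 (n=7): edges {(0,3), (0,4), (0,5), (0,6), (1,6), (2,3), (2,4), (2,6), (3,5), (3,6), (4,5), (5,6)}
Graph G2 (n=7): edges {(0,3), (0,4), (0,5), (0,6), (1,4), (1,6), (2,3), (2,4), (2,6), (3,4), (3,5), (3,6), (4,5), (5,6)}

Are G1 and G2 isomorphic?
No, not isomorphic

The graphs are NOT isomorphic.

Counting edges: G1 has 12 edge(s); G2 has 14 edge(s).
Edge count is an isomorphism invariant (a bijection on vertices induces a bijection on edges), so differing edge counts rule out isomorphism.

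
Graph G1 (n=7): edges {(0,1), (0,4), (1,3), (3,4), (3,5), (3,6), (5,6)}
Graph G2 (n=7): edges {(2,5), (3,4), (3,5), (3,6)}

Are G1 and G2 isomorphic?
No, not isomorphic

The graphs are NOT isomorphic.

Connected components of G1: 2 component(s) with vertex sets [[2], [0, 1, 3, 4, 5, 6]], sizes [1, 6].
Connected components of G2: 3 component(s) with vertex sets [[0], [1], [2, 3, 4, 5, 6]], sizes [1, 1, 5].
The number of connected components (and the multiset of component sizes) is an isomorphism invariant — an isomorphism maps each component of G1 bijectively onto a component of G2. Since G1 has 2 component(s) and G2 has 3, they cannot be isomorphic.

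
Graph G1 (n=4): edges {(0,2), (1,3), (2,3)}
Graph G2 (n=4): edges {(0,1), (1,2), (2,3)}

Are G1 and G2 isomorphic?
Yes, isomorphic

The graphs are isomorphic.
One valid mapping φ: V(G1) → V(G2): 0→0, 1→3, 2→1, 3→2

Verify φ preserves adjacency — for each edge of G1, its image is an edge of G2:
  (0,2) → (φ(0),φ(2)) = (0,1) ∈ E(G2) ✓
  (1,3) → (φ(1),φ(3)) = (2,3) ∈ E(G2) ✓
  (2,3) → (φ(2),φ(3)) = (1,2) ∈ E(G2) ✓
All 3 edges of G1 map to edges of G2, and |E(G1)| = |E(G2)| = 3, so φ is a bijection on edges as well as vertices. Hence G1 ≅ G2.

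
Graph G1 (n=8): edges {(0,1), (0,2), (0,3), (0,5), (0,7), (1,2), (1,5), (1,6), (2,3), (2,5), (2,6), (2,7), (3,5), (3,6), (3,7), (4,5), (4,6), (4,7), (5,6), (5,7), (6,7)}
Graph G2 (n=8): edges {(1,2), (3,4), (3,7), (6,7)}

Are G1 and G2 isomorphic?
No, not isomorphic

The graphs are NOT isomorphic.

Counting triangles (3-cliques): G1 has 24, G2 has 0.
Triangle count is an isomorphism invariant, so differing triangle counts rule out isomorphism.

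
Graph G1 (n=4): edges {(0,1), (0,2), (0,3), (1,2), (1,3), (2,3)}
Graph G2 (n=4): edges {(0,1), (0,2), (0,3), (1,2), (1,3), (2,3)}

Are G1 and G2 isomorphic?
Yes, isomorphic

The graphs are isomorphic.
One valid mapping φ: V(G1) → V(G2): 0→1, 1→2, 2→3, 3→0

Verify φ preserves adjacency — for each edge of G1, its image is an edge of G2:
  (0,1) → (φ(0),φ(1)) = (1,2) ∈ E(G2) ✓
  (0,2) → (φ(0),φ(2)) = (1,3) ∈ E(G2) ✓
  (0,3) → (φ(0),φ(3)) = (0,1) ∈ E(G2) ✓
  (1,2) → (φ(1),φ(2)) = (2,3) ∈ E(G2) ✓
  (1,3) → (φ(1),φ(3)) = (0,2) ∈ E(G2) ✓
  (2,3) → (φ(2),φ(3)) = (0,3) ∈ E(G2) ✓
All 6 edges of G1 map to edges of G2, and |E(G1)| = |E(G2)| = 6, so φ is a bijection on edges as well as vertices. Hence G1 ≅ G2.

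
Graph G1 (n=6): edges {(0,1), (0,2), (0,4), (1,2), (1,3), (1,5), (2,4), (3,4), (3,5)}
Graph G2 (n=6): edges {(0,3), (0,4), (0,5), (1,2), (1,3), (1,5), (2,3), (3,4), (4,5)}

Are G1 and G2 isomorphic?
Yes, isomorphic

The graphs are isomorphic.
One valid mapping φ: V(G1) → V(G2): 0→4, 1→3, 2→0, 3→1, 4→5, 5→2

Verify φ preserves adjacency — for each edge of G1, its image is an edge of G2:
  (0,1) → (φ(0),φ(1)) = (3,4) ∈ E(G2) ✓
  (0,2) → (φ(0),φ(2)) = (0,4) ∈ E(G2) ✓
  (0,4) → (φ(0),φ(4)) = (4,5) ∈ E(G2) ✓
  (1,2) → (φ(1),φ(2)) = (0,3) ∈ E(G2) ✓
  (1,3) → (φ(1),φ(3)) = (1,3) ∈ E(G2) ✓
  (1,5) → (φ(1),φ(5)) = (2,3) ∈ E(G2) ✓
  (2,4) → (φ(2),φ(4)) = (0,5) ∈ E(G2) ✓
  (3,4) → (φ(3),φ(4)) = (1,5) ∈ E(G2) ✓
  (3,5) → (φ(3),φ(5)) = (1,2) ∈ E(G2) ✓
All 9 edges of G1 map to edges of G2, and |E(G1)| = |E(G2)| = 9, so φ is a bijection on edges as well as vertices. Hence G1 ≅ G2.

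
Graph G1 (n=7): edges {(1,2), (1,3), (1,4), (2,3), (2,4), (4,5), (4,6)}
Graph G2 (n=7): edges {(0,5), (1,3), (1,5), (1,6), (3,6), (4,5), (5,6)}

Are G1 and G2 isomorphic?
Yes, isomorphic

The graphs are isomorphic.
One valid mapping φ: V(G1) → V(G2): 0→2, 1→1, 2→6, 3→3, 4→5, 5→0, 6→4

Verify φ preserves adjacency — for each edge of G1, its image is an edge of G2:
  (1,2) → (φ(1),φ(2)) = (1,6) ∈ E(G2) ✓
  (1,3) → (φ(1),φ(3)) = (1,3) ∈ E(G2) ✓
  (1,4) → (φ(1),φ(4)) = (1,5) ∈ E(G2) ✓
  (2,3) → (φ(2),φ(3)) = (3,6) ∈ E(G2) ✓
  (2,4) → (φ(2),φ(4)) = (5,6) ∈ E(G2) ✓
  (4,5) → (φ(4),φ(5)) = (0,5) ∈ E(G2) ✓
  (4,6) → (φ(4),φ(6)) = (4,5) ∈ E(G2) ✓
All 7 edges of G1 map to edges of G2, and |E(G1)| = |E(G2)| = 7, so φ is a bijection on edges as well as vertices. Hence G1 ≅ G2.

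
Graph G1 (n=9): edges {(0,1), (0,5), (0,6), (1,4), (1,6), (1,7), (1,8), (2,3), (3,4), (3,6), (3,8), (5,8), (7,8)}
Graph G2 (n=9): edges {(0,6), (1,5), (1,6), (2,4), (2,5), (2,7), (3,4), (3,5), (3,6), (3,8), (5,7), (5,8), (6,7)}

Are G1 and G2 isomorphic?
Yes, isomorphic

The graphs are isomorphic.
One valid mapping φ: V(G1) → V(G2): 0→2, 1→5, 2→0, 3→6, 4→1, 5→4, 6→7, 7→8, 8→3

Verify φ preserves adjacency — for each edge of G1, its image is an edge of G2:
  (0,1) → (φ(0),φ(1)) = (2,5) ∈ E(G2) ✓
  (0,5) → (φ(0),φ(5)) = (2,4) ∈ E(G2) ✓
  (0,6) → (φ(0),φ(6)) = (2,7) ∈ E(G2) ✓
  (1,4) → (φ(1),φ(4)) = (1,5) ∈ E(G2) ✓
  (1,6) → (φ(1),φ(6)) = (5,7) ∈ E(G2) ✓
  (1,7) → (φ(1),φ(7)) = (5,8) ∈ E(G2) ✓
  (1,8) → (φ(1),φ(8)) = (3,5) ∈ E(G2) ✓
  (2,3) → (φ(2),φ(3)) = (0,6) ∈ E(G2) ✓
  (3,4) → (φ(3),φ(4)) = (1,6) ∈ E(G2) ✓
  (3,6) → (φ(3),φ(6)) = (6,7) ∈ E(G2) ✓
  (3,8) → (φ(3),φ(8)) = (3,6) ∈ E(G2) ✓
  (5,8) → (φ(5),φ(8)) = (3,4) ∈ E(G2) ✓
  (7,8) → (φ(7),φ(8)) = (3,8) ∈ E(G2) ✓
All 13 edges of G1 map to edges of G2, and |E(G1)| = |E(G2)| = 13, so φ is a bijection on edges as well as vertices. Hence G1 ≅ G2.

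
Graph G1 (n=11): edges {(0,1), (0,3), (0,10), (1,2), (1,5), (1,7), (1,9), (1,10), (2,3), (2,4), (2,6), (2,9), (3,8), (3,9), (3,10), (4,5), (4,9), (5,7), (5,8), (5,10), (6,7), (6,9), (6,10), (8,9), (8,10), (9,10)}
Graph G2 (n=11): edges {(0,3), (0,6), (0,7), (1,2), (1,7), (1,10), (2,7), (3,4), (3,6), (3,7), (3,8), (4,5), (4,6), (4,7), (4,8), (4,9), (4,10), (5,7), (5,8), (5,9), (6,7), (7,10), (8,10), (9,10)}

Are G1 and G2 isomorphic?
No, not isomorphic

The graphs are NOT isomorphic.

Degrees in G1: deg(0)=3, deg(1)=6, deg(2)=5, deg(3)=5, deg(4)=3, deg(5)=5, deg(6)=4, deg(7)=3, deg(8)=4, deg(9)=7, deg(10)=7.
Sorted degree sequence of G1: [7, 7, 6, 5, 5, 5, 4, 4, 3, 3, 3].
Degrees in G2: deg(0)=3, deg(1)=3, deg(2)=2, deg(3)=5, deg(4)=7, deg(5)=4, deg(6)=4, deg(7)=8, deg(8)=4, deg(9)=3, deg(10)=5.
Sorted degree sequence of G2: [8, 7, 5, 5, 4, 4, 4, 3, 3, 3, 2].
The (sorted) degree sequence is an isomorphism invariant, so since G1 and G2 have different degree sequences they cannot be isomorphic.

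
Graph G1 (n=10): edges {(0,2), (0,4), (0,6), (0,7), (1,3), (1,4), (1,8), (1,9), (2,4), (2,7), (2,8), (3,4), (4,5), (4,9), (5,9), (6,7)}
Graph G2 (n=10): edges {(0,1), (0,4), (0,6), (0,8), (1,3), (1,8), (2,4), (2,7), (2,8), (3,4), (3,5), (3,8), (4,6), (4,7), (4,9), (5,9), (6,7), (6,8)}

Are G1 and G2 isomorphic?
No, not isomorphic

The graphs are NOT isomorphic.

Degrees in G1: deg(0)=4, deg(1)=4, deg(2)=4, deg(3)=2, deg(4)=6, deg(5)=2, deg(6)=2, deg(7)=3, deg(8)=2, deg(9)=3.
Sorted degree sequence of G1: [6, 4, 4, 4, 3, 3, 2, 2, 2, 2].
Degrees in G2: deg(0)=4, deg(1)=3, deg(2)=3, deg(3)=4, deg(4)=6, deg(5)=2, deg(6)=4, deg(7)=3, deg(8)=5, deg(9)=2.
Sorted degree sequence of G2: [6, 5, 4, 4, 4, 3, 3, 3, 2, 2].
The (sorted) degree sequence is an isomorphism invariant, so since G1 and G2 have different degree sequences they cannot be isomorphic.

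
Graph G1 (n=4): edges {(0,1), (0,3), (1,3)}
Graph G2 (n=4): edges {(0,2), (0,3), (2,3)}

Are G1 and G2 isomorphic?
Yes, isomorphic

The graphs are isomorphic.
One valid mapping φ: V(G1) → V(G2): 0→2, 1→3, 2→1, 3→0

Verify φ preserves adjacency — for each edge of G1, its image is an edge of G2:
  (0,1) → (φ(0),φ(1)) = (2,3) ∈ E(G2) ✓
  (0,3) → (φ(0),φ(3)) = (0,2) ∈ E(G2) ✓
  (1,3) → (φ(1),φ(3)) = (0,3) ∈ E(G2) ✓
All 3 edges of G1 map to edges of G2, and |E(G1)| = |E(G2)| = 3, so φ is a bijection on edges as well as vertices. Hence G1 ≅ G2.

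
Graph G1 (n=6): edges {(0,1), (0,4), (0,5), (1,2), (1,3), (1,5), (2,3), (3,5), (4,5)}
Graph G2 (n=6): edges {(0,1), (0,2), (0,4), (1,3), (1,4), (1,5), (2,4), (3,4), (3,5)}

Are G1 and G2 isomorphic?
Yes, isomorphic

The graphs are isomorphic.
One valid mapping φ: V(G1) → V(G2): 0→0, 1→1, 2→5, 3→3, 4→2, 5→4

Verify φ preserves adjacency — for each edge of G1, its image is an edge of G2:
  (0,1) → (φ(0),φ(1)) = (0,1) ∈ E(G2) ✓
  (0,4) → (φ(0),φ(4)) = (0,2) ∈ E(G2) ✓
  (0,5) → (φ(0),φ(5)) = (0,4) ∈ E(G2) ✓
  (1,2) → (φ(1),φ(2)) = (1,5) ∈ E(G2) ✓
  (1,3) → (φ(1),φ(3)) = (1,3) ∈ E(G2) ✓
  (1,5) → (φ(1),φ(5)) = (1,4) ∈ E(G2) ✓
  (2,3) → (φ(2),φ(3)) = (3,5) ∈ E(G2) ✓
  (3,5) → (φ(3),φ(5)) = (3,4) ∈ E(G2) ✓
  (4,5) → (φ(4),φ(5)) = (2,4) ∈ E(G2) ✓
All 9 edges of G1 map to edges of G2, and |E(G1)| = |E(G2)| = 9, so φ is a bijection on edges as well as vertices. Hence G1 ≅ G2.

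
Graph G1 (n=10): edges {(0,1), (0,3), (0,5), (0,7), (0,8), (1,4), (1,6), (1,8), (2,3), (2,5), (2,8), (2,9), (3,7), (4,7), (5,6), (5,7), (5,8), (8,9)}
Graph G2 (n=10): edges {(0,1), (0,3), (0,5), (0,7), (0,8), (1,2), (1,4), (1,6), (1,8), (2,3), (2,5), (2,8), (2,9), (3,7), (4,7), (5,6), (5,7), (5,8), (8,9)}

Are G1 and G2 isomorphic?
No, not isomorphic

The graphs are NOT isomorphic.

Counting edges: G1 has 18 edge(s); G2 has 19 edge(s).
Edge count is an isomorphism invariant (a bijection on vertices induces a bijection on edges), so differing edge counts rule out isomorphism.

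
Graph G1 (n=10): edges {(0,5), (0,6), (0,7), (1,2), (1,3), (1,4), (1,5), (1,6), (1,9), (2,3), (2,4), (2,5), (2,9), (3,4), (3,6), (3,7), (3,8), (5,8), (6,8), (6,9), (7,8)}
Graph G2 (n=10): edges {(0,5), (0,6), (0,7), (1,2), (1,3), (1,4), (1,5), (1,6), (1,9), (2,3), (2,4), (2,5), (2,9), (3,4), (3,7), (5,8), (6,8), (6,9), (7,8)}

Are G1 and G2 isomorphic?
No, not isomorphic

The graphs are NOT isomorphic.

Counting edges: G1 has 21 edge(s); G2 has 19 edge(s).
Edge count is an isomorphism invariant (a bijection on vertices induces a bijection on edges), so differing edge counts rule out isomorphism.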